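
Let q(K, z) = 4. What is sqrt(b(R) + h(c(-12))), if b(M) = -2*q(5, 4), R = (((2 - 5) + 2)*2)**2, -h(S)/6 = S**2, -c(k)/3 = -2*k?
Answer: 2*I*sqrt(7778) ≈ 176.39*I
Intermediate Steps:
c(k) = 6*k (c(k) = -(-6)*k = 6*k)
h(S) = -6*S**2
R = 4 (R = ((-3 + 2)*2)**2 = (-1*2)**2 = (-2)**2 = 4)
b(M) = -8 (b(M) = -2*4 = -8)
sqrt(b(R) + h(c(-12))) = sqrt(-8 - 6*(6*(-12))**2) = sqrt(-8 - 6*(-72)**2) = sqrt(-8 - 6*5184) = sqrt(-8 - 31104) = sqrt(-31112) = 2*I*sqrt(7778)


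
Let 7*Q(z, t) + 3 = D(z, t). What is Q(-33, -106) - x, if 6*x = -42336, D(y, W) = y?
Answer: 49356/7 ≈ 7050.9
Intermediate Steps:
Q(z, t) = -3/7 + z/7
x = -7056 (x = (1/6)*(-42336) = -7056)
Q(-33, -106) - x = (-3/7 + (1/7)*(-33)) - 1*(-7056) = (-3/7 - 33/7) + 7056 = -36/7 + 7056 = 49356/7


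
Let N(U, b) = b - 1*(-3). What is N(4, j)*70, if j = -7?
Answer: -280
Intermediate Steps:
N(U, b) = 3 + b (N(U, b) = b + 3 = 3 + b)
N(4, j)*70 = (3 - 7)*70 = -4*70 = -280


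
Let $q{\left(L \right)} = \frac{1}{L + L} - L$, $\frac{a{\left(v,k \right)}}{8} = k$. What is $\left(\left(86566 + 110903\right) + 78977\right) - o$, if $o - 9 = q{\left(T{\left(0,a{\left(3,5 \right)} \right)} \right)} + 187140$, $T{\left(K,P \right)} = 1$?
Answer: $\frac{178595}{2} \approx 89298.0$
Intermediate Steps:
$a{\left(v,k \right)} = 8 k$
$q{\left(L \right)} = \frac{1}{2 L} - L$
$o = \frac{374297}{2}$ ($o = 9 + \left(\left(\frac{1}{2 \cdot 1} - 1\right) + 187140\right) = 9 + \left(\left(\frac{1}{2} \cdot 1 - 1\right) + 187140\right) = 9 + \left(\left(\frac{1}{2} - 1\right) + 187140\right) = 9 + \left(- \frac{1}{2} + 187140\right) = 9 + \frac{374279}{2} = \frac{374297}{2} \approx 1.8715 \cdot 10^{5}$)
$\left(\left(86566 + 110903\right) + 78977\right) - o = \left(\left(86566 + 110903\right) + 78977\right) - \frac{374297}{2} = \left(197469 + 78977\right) - \frac{374297}{2} = 276446 - \frac{374297}{2} = \frac{178595}{2}$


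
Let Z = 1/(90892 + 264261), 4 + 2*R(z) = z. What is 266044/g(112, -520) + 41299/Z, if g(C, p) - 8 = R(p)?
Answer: 1862767762847/127 ≈ 1.4667e+10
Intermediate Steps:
R(z) = -2 + z/2
Z = 1/355153 ≈ 2.8157e-6
g(C, p) = 6 + p/2 (g(C, p) = 8 + (-2 + p/2) = 6 + p/2)
266044/g(112, -520) + 41299/Z = 266044/(6 + (1/2)*(-520)) + 41299/(1/355153) = 266044/(6 - 260) + 41299*355153 = 266044/(-254) + 14667463747 = 266044*(-1/254) + 14667463747 = -133022/127 + 14667463747 = 1862767762847/127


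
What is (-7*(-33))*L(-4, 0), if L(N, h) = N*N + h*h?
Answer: 3696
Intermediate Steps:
L(N, h) = N**2 + h**2
(-7*(-33))*L(-4, 0) = (-7*(-33))*((-4)**2 + 0**2) = 231*(16 + 0) = 231*16 = 3696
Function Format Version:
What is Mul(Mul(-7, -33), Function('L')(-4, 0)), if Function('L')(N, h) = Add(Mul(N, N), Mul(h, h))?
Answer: 3696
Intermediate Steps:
Function('L')(N, h) = Add(Pow(N, 2), Pow(h, 2))
Mul(Mul(-7, -33), Function('L')(-4, 0)) = Mul(Mul(-7, -33), Add(Pow(-4, 2), Pow(0, 2))) = Mul(231, Add(16, 0)) = Mul(231, 16) = 3696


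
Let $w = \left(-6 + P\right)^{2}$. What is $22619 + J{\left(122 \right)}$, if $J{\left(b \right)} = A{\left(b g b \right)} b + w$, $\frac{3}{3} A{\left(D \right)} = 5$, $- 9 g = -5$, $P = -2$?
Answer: $23293$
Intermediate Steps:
$g = \frac{5}{9}$ ($g = \left(- \frac{1}{9}\right) \left(-5\right) = \frac{5}{9} \approx 0.55556$)
$A{\left(D \right)} = 5$
$w = 64$ ($w = \left(-6 - 2\right)^{2} = \left(-8\right)^{2} = 64$)
$J{\left(b \right)} = 64 + 5 b$ ($J{\left(b \right)} = 5 b + 64 = 64 + 5 b$)
$22619 + J{\left(122 \right)} = 22619 + \left(64 + 5 \cdot 122\right) = 22619 + \left(64 + 610\right) = 22619 + 674 = 23293$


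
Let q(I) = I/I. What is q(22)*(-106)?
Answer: -106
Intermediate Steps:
q(I) = 1
q(22)*(-106) = 1*(-106) = -106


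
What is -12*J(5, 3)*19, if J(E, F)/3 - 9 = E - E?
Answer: -6156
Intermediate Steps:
J(E, F) = 27 (J(E, F) = 27 + 3*(E - E) = 27 + 3*0 = 27 + 0 = 27)
-12*J(5, 3)*19 = -12*27*19 = -324*19 = -6156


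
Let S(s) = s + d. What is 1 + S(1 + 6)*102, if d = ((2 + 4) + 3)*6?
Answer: 6223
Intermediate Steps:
d = 54 (d = (6 + 3)*6 = 9*6 = 54)
S(s) = 54 + s (S(s) = s + 54 = 54 + s)
1 + S(1 + 6)*102 = 1 + (54 + (1 + 6))*102 = 1 + (54 + 7)*102 = 1 + 61*102 = 1 + 6222 = 6223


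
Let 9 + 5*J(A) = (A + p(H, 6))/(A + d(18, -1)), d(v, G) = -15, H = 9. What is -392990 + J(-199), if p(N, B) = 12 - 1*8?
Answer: -420501031/1070 ≈ -3.9299e+5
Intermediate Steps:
p(N, B) = 4 (p(N, B) = 12 - 8 = 4)
J(A) = -9/5 + (4 + A)/(5*(-15 + A)) (J(A) = -9/5 + ((A + 4)/(A - 15))/5 = -9/5 + ((4 + A)/(-15 + A))/5 = -9/5 + (4 + A)/(5*(-15 + A)))
-392990 + J(-199) = -392990 + (139 - 8*(-199))/(5*(-15 - 199)) = -392990 + (⅕)*(139 + 1592)/(-214) = -392990 + (⅕)*(-1/214)*1731 = -392990 - 1731/1070 = -420501031/1070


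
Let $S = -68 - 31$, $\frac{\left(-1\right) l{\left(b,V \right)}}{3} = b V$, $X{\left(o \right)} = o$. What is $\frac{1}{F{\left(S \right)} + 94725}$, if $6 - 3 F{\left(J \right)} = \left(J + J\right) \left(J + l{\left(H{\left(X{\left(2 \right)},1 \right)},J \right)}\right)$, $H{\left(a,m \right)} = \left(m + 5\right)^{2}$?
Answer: $\frac{1}{793865} \approx 1.2597 \cdot 10^{-6}$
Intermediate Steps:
$H{\left(a,m \right)} = \left(5 + m\right)^{2}$
$l{\left(b,V \right)} = - 3 V b$ ($l{\left(b,V \right)} = - 3 b V = - 3 V b$)
$S = -99$ ($S = -68 - 31 = -99$)
$F{\left(J \right)} = 2 + \frac{214 J^{2}}{3}$ ($F{\left(J \right)} = 2 - \frac{\left(J + J\right) \left(J - 3 J \left(5 + 1\right)^{2}\right)}{3} = 2 - \frac{2 J \left(J - 3 J 6^{2}\right)}{3} = 2 - \frac{2 J \left(J - 3 J 36\right)}{3} = 2 - \frac{2 J \left(J - 108 J\right)}{3} = 2 - \frac{2 J \left(- 107 J\right)}{3} = 2 - \frac{\left(-214\right) J^{2}}{3} = 2 + \frac{214 J^{2}}{3}$)
$\frac{1}{F{\left(S \right)} + 94725} = \frac{1}{\left(2 + \frac{214 \left(-99\right)^{2}}{3}\right) + 94725} = \frac{1}{\left(2 + \frac{214}{3} \cdot 9801\right) + 94725} = \frac{1}{\left(2 + 699138\right) + 94725} = \frac{1}{699140 + 94725} = \frac{1}{793865}$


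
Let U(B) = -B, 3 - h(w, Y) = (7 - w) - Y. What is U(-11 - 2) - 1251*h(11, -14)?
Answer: 8770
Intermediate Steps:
h(w, Y) = -4 + Y + w (h(w, Y) = 3 - ((7 - w) - Y) = 3 - (7 - Y - w) = 3 + (-7 + Y + w) = -4 + Y + w)
U(-11 - 2) - 1251*h(11, -14) = -(-11 - 2) - 1251*(-4 - 14 + 11) = -1*(-13) - 1251*(-7) = 13 + 8757 = 8770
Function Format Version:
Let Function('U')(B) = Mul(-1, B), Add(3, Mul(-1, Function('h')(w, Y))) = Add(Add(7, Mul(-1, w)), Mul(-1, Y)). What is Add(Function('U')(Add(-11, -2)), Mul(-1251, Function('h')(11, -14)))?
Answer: 8770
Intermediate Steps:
Function('h')(w, Y) = Add(-4, Y, w) (Function('h')(w, Y) = Add(3, Mul(-1, Add(Add(7, Mul(-1, w)), Mul(-1, Y)))) = Add(3, Mul(-1, Add(7, Mul(-1, Y), Mul(-1, w)))) = Add(3, Add(-7, Y, w)) = Add(-4, Y, w))
Add(Function('U')(Add(-11, -2)), Mul(-1251, Function('h')(11, -14))) = Add(Mul(-1, Add(-11, -2)), Mul(-1251, Add(-4, -14, 11))) = Add(Mul(-1, -13), Mul(-1251, -7)) = Add(13, 8757) = 8770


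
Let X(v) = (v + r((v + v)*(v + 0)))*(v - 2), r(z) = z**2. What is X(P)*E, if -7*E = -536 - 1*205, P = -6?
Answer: -30695184/7 ≈ -4.3850e+6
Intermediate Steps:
E = 741/7 (E = -(-536 - 1*205)/7 = -(-536 - 205)/7 = -1/7*(-741) = 741/7 ≈ 105.86)
X(v) = (-2 + v)*(v + 4*v**4) (X(v) = (v + ((v + v)*(v + 0))**2)*(v - 2) = (v + ((2*v)*v)**2)*(-2 + v) = (v + (2*v**2)**2)*(-2 + v) = (v + 4*v**4)*(-2 + v) = (-2 + v)*(v + 4*v**4))
X(P)*E = -6*(-2 - 6 - 8*(-6)**3 + 4*(-6)**4)*(741/7) = -6*(-2 - 6 - 8*(-216) + 4*1296)*(741/7) = -6*(-2 - 6 + 1728 + 5184)*(741/7) = -6*6904*(741/7) = -41424*741/7 = -30695184/7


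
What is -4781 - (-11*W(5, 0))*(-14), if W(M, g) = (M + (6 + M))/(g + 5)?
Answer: -26369/5 ≈ -5273.8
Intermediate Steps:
W(M, g) = (6 + 2*M)/(5 + g)
-4781 - (-11*W(5, 0))*(-14) = -4781 - (-22*(3 + 5)/(5 + 0))*(-14) = -4781 - (-22*8/5)*(-14) = -4781 - (-11*16/5)*(-14) = -4781 - (-176)*(-14)/5 = -4781 - 1*2464/5 = -4781 - 2464/5 = -26369/5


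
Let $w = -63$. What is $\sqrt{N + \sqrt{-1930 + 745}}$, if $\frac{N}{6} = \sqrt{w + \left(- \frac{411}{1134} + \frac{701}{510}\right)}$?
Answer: $\frac{\sqrt{1785} \sqrt{i} \sqrt{4 \sqrt{444391815} + 1785 \sqrt{1185}}}{1785} \approx 6.39 + 6.39 i$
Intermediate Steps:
$N = \frac{4 i \sqrt{444391815}}{1785}$ ($N = 6 \sqrt{-63 + \left(- \frac{411}{1134} + \frac{701}{510}\right)} = 6 \sqrt{-63 + \left(\left(-411\right) \frac{1}{1134} + 701 \cdot \frac{1}{510}\right)} = 6 \sqrt{-63 + \left(- \frac{137}{378} + \frac{701}{510}\right)} = 6 \sqrt{-63 + \frac{16259}{16065}} = 6 \sqrt{- \frac{995836}{16065}} = 6 \frac{2 i \sqrt{444391815}}{5355} = \frac{4 i \sqrt{444391815}}{1785} \approx 47.239 i$)
$\sqrt{N + \sqrt{-1930 + 745}} = \sqrt{\frac{4 i \sqrt{444391815}}{1785} + \sqrt{-1930 + 745}} = \sqrt{\frac{4 i \sqrt{444391815}}{1785} + \sqrt{-1185}} = \sqrt{\frac{4 i \sqrt{444391815}}{1785} + i \sqrt{1185}} = \sqrt{i \sqrt{1185} + \frac{4 i \sqrt{444391815}}{1785}}$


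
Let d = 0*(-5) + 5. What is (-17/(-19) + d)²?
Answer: 12544/361 ≈ 34.748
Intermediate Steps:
d = 5 (d = 0 + 5 = 5)
(-17/(-19) + d)² = (-17/(-19) + 5)² = (-17*(-1/19) + 5)² = (17/19 + 5)² = (112/19)² = 12544/361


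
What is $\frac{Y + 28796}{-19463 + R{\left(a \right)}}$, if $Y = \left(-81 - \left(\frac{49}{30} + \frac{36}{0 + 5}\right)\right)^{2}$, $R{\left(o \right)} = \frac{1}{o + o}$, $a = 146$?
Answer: $- \frac{96883921}{51148755} \approx -1.8942$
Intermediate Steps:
$R{\left(o \right)} = \frac{1}{2 o}$
$Y = \frac{290521}{36}$ ($Y = \left(-81 - \left(\frac{49}{30} + \frac{36}{5}\right)\right)^{2} = \left(-81 - \frac{53}{6}\right)^{2} = \left(- \frac{539}{6}\right)^{2} = \frac{290521}{36} \approx 8070.0$)
$\frac{Y + 28796}{-19463 + R{\left(a \right)}} = \frac{\frac{290521}{36} + 28796}{-19463 + \frac{1}{2 \cdot 146}} = \frac{1327177}{36 \left(-19463 + \frac{1}{2} \cdot \frac{1}{146}\right)} = \frac{1327177}{36 \left(-19463 + \frac{1}{292}\right)} = \frac{1327177}{36 \left(- \frac{5683195}{292}\right)} = \frac{1327177}{36} \left(- \frac{292}{5683195}\right) = - \frac{96883921}{51148755}$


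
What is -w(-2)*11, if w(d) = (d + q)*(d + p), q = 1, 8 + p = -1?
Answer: -121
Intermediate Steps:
p = -9 (p = -8 - 1 = -9)
w(d) = (1 + d)*(-9 + d) (w(d) = (d + 1)*(d - 9) = (1 + d)*(-9 + d))
-w(-2)*11 = -(-9 + (-2)² - 8*(-2))*11 = -(-9 + 4 + 16)*11 = -1*11*11 = -11*11 = -121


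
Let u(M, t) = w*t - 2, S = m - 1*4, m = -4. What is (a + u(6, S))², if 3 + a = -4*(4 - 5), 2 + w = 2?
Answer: 1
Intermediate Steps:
w = 0 (w = -2 + 2 = 0)
a = 1 (a = -3 - 4*(4 - 5) = -3 - 4*(-1) = -3 + 4 = 1)
S = -8 (S = -4 - 1*4 = -4 - 4 = -8)
u(M, t) = -2 (u(M, t) = 0*t - 2 = 0 - 2 = -2)
(a + u(6, S))² = (1 - 2)² = (-1)² = 1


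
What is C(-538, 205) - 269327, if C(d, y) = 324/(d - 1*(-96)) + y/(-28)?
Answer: -1666645317/6188 ≈ -2.6934e+5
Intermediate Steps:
C(d, y) = 324/(96 + d) - y/28 (C(d, y) = 324/(d + 96) + y*(-1/28) = 324/(96 + d) - y/28)
C(-538, 205) - 269327 = (9072 - 96*205 - 1*(-538)*205)/(28*(96 - 538)) - 269327 = (1/28)*(9072 - 19680 + 110290)/(-442) - 269327 = (1/28)*(-1/442)*99682 - 269327 = -49841/6188 - 269327 = -1666645317/6188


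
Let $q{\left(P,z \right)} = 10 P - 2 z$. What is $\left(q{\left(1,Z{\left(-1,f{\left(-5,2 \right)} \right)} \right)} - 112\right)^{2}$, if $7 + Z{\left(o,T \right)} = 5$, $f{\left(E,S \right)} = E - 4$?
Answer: $9604$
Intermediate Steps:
$f{\left(E,S \right)} = -4 + E$ ($f{\left(E,S \right)} = E - 4 = -4 + E$)
$Z{\left(o,T \right)} = -2$ ($Z{\left(o,T \right)} = -7 + 5 = -2$)
$q{\left(P,z \right)} = - 2 z + 10 P$
$\left(q{\left(1,Z{\left(-1,f{\left(-5,2 \right)} \right)} \right)} - 112\right)^{2} = \left(\left(\left(-2\right) \left(-2\right) + 10 \cdot 1\right) - 112\right)^{2} = \left(\left(4 + 10\right) - 112\right)^{2} = \left(14 - 112\right)^{2} = \left(-98\right)^{2} = 9604$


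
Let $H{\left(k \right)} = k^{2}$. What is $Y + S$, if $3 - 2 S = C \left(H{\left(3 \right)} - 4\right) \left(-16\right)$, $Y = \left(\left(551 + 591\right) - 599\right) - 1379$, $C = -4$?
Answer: $- \frac{1989}{2} \approx -994.5$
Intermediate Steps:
$Y = -836$ ($Y = \left(1142 - 599\right) - 1379 = 543 - 1379 = -836$)
$S = - \frac{317}{2}$ ($S = \frac{3}{2} - \frac{- 4 \left(3^{2} - 4\right) \left(-16\right)}{2} = \frac{3}{2} - \frac{- 4 \left(9 - 4\right) \left(-16\right)}{2} = \frac{3}{2} - \frac{\left(-4\right) 5 \left(-16\right)}{2} = \frac{3}{2} - \frac{\left(-20\right) \left(-16\right)}{2} = \frac{3}{2} - 160 = - \frac{317}{2} \approx -158.5$)
$Y + S = -836 - \frac{317}{2} = - \frac{1989}{2}$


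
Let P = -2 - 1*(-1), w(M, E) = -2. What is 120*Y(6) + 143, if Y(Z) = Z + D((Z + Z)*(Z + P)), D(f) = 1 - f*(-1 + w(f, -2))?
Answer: 22583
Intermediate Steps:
P = -1 (P = -2 + 1 = -1)
D(f) = 1 + 3*f (D(f) = 1 - f*(-1 - 2) = 1 - f*(-3) = 1 - (-3)*f = 1 + 3*f)
Y(Z) = 1 + Z + 6*Z*(-1 + Z) (Y(Z) = Z + (1 + 3*((Z + Z)*(Z - 1))) = Z + (1 + 3*((2*Z)*(-1 + Z))) = Z + (1 + 3*(2*Z*(-1 + Z))) = Z + (1 + 6*Z*(-1 + Z)) = 1 + Z + 6*Z*(-1 + Z))
120*Y(6) + 143 = 120*(1 + 6 + 6*6*(-1 + 6)) + 143 = 120*(1 + 6 + 6*6*5) + 143 = 120*(1 + 6 + 180) + 143 = 120*187 + 143 = 22440 + 143 = 22583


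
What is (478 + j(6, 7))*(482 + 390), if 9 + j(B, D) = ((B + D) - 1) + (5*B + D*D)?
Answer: 488320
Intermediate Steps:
j(B, D) = -10 + D + D² + 6*B (j(B, D) = -9 + (((B + D) - 1) + (5*B + D*D)) = -9 + ((-1 + B + D) + (5*B + D²)) = -9 + ((-1 + B + D) + (D² + 5*B)) = -9 + (-1 + D + D² + 6*B) = -10 + D + D² + 6*B)
(478 + j(6, 7))*(482 + 390) = (478 + (-10 + 7 + 7² + 6*6))*(482 + 390) = (478 + (-10 + 7 + 49 + 36))*872 = (478 + 82)*872 = 560*872 = 488320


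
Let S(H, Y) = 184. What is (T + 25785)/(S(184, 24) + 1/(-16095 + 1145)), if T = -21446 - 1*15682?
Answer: -56525950/916933 ≈ -61.647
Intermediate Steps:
T = -37128 (T = -21446 - 15682 = -37128)
(T + 25785)/(S(184, 24) + 1/(-16095 + 1145)) = (-37128 + 25785)/(184 + 1/(-16095 + 1145)) = -11343/(184 + 1/(-14950)) = -11343/(184 - 1/14950) = -11343/2750799/14950 = -11343*14950/2750799 = -56525950/916933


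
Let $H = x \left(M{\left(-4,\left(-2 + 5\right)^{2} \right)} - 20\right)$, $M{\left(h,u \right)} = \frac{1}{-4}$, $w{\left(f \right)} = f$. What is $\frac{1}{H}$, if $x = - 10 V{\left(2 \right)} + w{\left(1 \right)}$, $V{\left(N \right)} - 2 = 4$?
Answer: $\frac{4}{4779} \approx 0.000837$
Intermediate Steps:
$V{\left(N \right)} = 6$ ($V{\left(N \right)} = 2 + 4 = 6$)
$M{\left(h,u \right)} = - \frac{1}{4}$
$x = -59$ ($x = \left(-10\right) 6 + 1 = -60 + 1 = -59$)
$H = \frac{4779}{4}$ ($H = - 59 \left(- \frac{1}{4} - 20\right) = \left(-59\right) \left(- \frac{81}{4}\right) = \frac{4779}{4} \approx 1194.8$)
$\frac{1}{H} = \frac{1}{\frac{4779}{4}} = \frac{4}{4779}$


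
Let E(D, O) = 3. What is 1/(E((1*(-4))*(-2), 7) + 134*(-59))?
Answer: -1/7903 ≈ -0.00012653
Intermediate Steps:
1/(E((1*(-4))*(-2), 7) + 134*(-59)) = 1/(3 + 134*(-59)) = 1/(3 - 7906) = 1/(-7903) = -1/7903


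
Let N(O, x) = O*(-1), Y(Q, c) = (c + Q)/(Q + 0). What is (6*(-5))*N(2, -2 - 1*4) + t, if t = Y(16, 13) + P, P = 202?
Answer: 4221/16 ≈ 263.81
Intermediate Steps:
Y(Q, c) = (Q + c)/Q
N(O, x) = -O
t = 3261/16 (t = (16 + 13)/16 + 202 = (1/16)*29 + 202 = 29/16 + 202 = 3261/16 ≈ 203.81)
(6*(-5))*N(2, -2 - 1*4) + t = (6*(-5))*(-1*2) + 3261/16 = -30*(-2) + 3261/16 = 60 + 3261/16 = 4221/16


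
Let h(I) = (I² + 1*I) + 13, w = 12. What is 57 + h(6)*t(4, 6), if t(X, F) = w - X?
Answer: 497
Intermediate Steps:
h(I) = 13 + I + I² (h(I) = (I² + I) + 13 = (I + I²) + 13 = 13 + I + I²)
t(X, F) = 12 - X
57 + h(6)*t(4, 6) = 57 + (13 + 6 + 6²)*(12 - 1*4) = 57 + (13 + 6 + 36)*(12 - 4) = 57 + 55*8 = 57 + 440 = 497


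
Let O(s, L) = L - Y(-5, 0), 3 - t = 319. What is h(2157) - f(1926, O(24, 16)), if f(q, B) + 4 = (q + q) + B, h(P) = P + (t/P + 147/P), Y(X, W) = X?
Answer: -3692953/2157 ≈ -1712.1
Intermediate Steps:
t = -316 (t = 3 - 1*319 = 3 - 319 = -316)
O(s, L) = 5 + L (O(s, L) = L - 1*(-5) = L + 5 = 5 + L)
h(P) = P - 169/P (h(P) = P + (-316/P + 147/P) = P - 169/P)
f(q, B) = -4 + B + 2*q (f(q, B) = -4 + ((q + q) + B) = -4 + (2*q + B) = -4 + (B + 2*q) = -4 + B + 2*q)
h(2157) - f(1926, O(24, 16)) = (2157 - 169/2157) - (-4 + (5 + 16) + 2*1926) = (2157 - 169*1/2157) - (-4 + 21 + 3852) = (2157 - 169/2157) - 1*3869 = 4652480/2157 - 3869 = -3692953/2157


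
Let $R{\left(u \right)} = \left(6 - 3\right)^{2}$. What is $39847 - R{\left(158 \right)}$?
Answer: $39838$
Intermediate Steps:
$R{\left(u \right)} = 9$ ($R{\left(u \right)} = 3^{2} = 9$)
$39847 - R{\left(158 \right)} = 39847 - 9 = 39838$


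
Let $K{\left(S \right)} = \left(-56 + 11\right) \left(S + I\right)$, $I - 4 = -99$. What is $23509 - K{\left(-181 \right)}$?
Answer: $11089$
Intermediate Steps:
$I = -95$ ($I = 4 - 99 = -95$)
$K{\left(S \right)} = 4275 - 45 S$ ($K{\left(S \right)} = \left(-56 + 11\right) \left(S - 95\right) = - 45 \left(-95 + S\right) = 4275 - 45 S$)
$23509 - K{\left(-181 \right)} = 23509 - \left(4275 - -8145\right) = 23509 - \left(4275 + 8145\right) = 23509 - 12420 = 11089$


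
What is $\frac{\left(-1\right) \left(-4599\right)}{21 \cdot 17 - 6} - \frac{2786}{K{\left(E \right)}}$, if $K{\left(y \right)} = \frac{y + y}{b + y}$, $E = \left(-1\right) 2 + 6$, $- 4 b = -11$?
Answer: $- \frac{1458653}{624} \approx -2337.6$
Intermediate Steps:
$b = \frac{11}{4}$ ($b = \left(- \frac{1}{4}\right) \left(-11\right) = \frac{11}{4} \approx 2.75$)
$E = 4$ ($E = -2 + 6 = 4$)
$K{\left(y \right)} = \frac{2 y}{\frac{11}{4} + y}$ ($K{\left(y \right)} = \frac{y + y}{\frac{11}{4} + y} = \frac{2 y}{\frac{11}{4} + y}$)
$\frac{\left(-1\right) \left(-4599\right)}{21 \cdot 17 - 6} - \frac{2786}{K{\left(E \right)}} = \frac{\left(-1\right) \left(-4599\right)}{21 \cdot 17 - 6} - \frac{2786}{8 \cdot 4 \frac{1}{11 + 4 \cdot 4}} = \frac{4599}{357 - 6} - \frac{2786}{8 \cdot 4 \frac{1}{11 + 16}} = \frac{4599}{351} - \frac{2786}{8 \cdot 4 \cdot \frac{1}{27}} = 4599 \cdot \frac{1}{351} - \frac{2786}{8 \cdot 4 \cdot \frac{1}{27}} = \frac{511}{39} - \frac{2786}{\frac{32}{27}} = \frac{511}{39} - \frac{37611}{16} = - \frac{1458653}{624}$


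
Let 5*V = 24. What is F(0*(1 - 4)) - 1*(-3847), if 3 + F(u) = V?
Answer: 19244/5 ≈ 3848.8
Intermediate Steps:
V = 24/5 (V = (⅕)*24 = 24/5 ≈ 4.8000)
F(u) = 9/5 (F(u) = -3 + 24/5 = 9/5)
F(0*(1 - 4)) - 1*(-3847) = 9/5 - 1*(-3847) = 9/5 + 3847 = 19244/5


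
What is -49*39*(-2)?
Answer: 3822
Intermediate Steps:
-49*39*(-2) = -1911*(-2) = 3822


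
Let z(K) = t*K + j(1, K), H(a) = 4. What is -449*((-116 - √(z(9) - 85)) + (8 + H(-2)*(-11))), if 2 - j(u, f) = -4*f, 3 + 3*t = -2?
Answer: 68248 + 449*I*√62 ≈ 68248.0 + 3535.4*I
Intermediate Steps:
t = -5/3 (t = -1 + (⅓)*(-2) = -1 - ⅔ = -5/3 ≈ -1.6667)
j(u, f) = 2 + 4*f (j(u, f) = 2 - (-4)*f = 2 + 4*f)
z(K) = 2 + 7*K/3 (z(K) = -5*K/3 + (2 + 4*K) = 2 + 7*K/3)
-449*((-116 - √(z(9) - 85)) + (8 + H(-2)*(-11))) = -449*((-116 - √((2 + (7/3)*9) - 85)) + (8 + 4*(-11))) = -449*((-116 - √((2 + 21) - 85)) + (8 - 44)) = -449*((-116 - √(23 - 85)) - 36) = -449*((-116 - √(-62)) - 36) = -449*((-116 - I*√62) - 36) = -449*(-152 - I*√62) = 68248 + 449*I*√62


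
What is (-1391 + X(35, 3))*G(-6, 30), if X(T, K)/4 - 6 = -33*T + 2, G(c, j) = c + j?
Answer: -143496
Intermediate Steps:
X(T, K) = 32 - 132*T (X(T, K) = 24 + 4*(-33*T + 2) = 24 + 4*(2 - 33*T) = 24 + (8 - 132*T) = 32 - 132*T)
(-1391 + X(35, 3))*G(-6, 30) = (-1391 + (32 - 132*35))*(-6 + 30) = (-1391 + (32 - 4620))*24 = (-1391 - 4588)*24 = -5979*24 = -143496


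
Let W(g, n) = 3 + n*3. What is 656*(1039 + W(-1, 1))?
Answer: 685520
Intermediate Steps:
W(g, n) = 3 + 3*n
656*(1039 + W(-1, 1)) = 656*(1039 + (3 + 3*1)) = 656*(1039 + (3 + 3)) = 656*(1039 + 6) = 656*1045 = 685520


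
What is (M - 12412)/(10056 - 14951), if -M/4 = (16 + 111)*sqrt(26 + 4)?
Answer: 12412/4895 + 508*sqrt(30)/4895 ≈ 3.1041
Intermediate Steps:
M = -508*sqrt(30) (M = -4*(16 + 111)*sqrt(26 + 4) = -508*sqrt(30) ≈ -2782.4)
(M - 12412)/(10056 - 14951) = (-508*sqrt(30) - 12412)/(10056 - 14951) = (-12412 - 508*sqrt(30))/(-4895) = (-12412 - 508*sqrt(30))*(-1/4895) = 12412/4895 + 508*sqrt(30)/4895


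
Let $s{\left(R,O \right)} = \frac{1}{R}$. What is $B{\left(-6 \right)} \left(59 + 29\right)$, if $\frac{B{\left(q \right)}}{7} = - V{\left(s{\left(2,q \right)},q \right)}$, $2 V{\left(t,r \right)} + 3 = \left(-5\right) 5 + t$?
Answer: $8470$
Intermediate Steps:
$V{\left(t,r \right)} = -14 + \frac{t}{2}$ ($V{\left(t,r \right)} = - \frac{3}{2} + \frac{\left(-5\right) 5 + t}{2} = - \frac{3}{2} + \frac{-25 + t}{2} = - \frac{3}{2} + \left(- \frac{25}{2} + \frac{t}{2}\right) = -14 + \frac{t}{2}$)
$B{\left(q \right)} = \frac{385}{4}$ ($B{\left(q \right)} = 7 \left(- (-14 + \frac{1}{2 \cdot 2})\right) = 7 \left(- (-14 + \frac{1}{2} \cdot \frac{1}{2})\right) = 7 \left(- (-14 + \frac{1}{4})\right) = 7 \left(\left(-1\right) \left(- \frac{55}{4}\right)\right) = 7 \cdot \frac{55}{4} = \frac{385}{4}$)
$B{\left(-6 \right)} \left(59 + 29\right) = \frac{385 \left(59 + 29\right)}{4} = \frac{385}{4} \cdot 88 = 8470$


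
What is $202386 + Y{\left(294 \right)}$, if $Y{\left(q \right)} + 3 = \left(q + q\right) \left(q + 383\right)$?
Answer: $600459$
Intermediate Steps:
$Y{\left(q \right)} = -3 + 2 q \left(383 + q\right)$ ($Y{\left(q \right)} = -3 + \left(q + q\right) \left(q + 383\right) = -3 + 2 q \left(383 + q\right)$)
$202386 + Y{\left(294 \right)} = 202386 + \left(-3 + 2 \cdot 294^{2} + 766 \cdot 294\right) = 202386 + \left(-3 + 2 \cdot 86436 + 225204\right) = 202386 + \left(-3 + 172872 + 225204\right) = 202386 + 398073 = 600459$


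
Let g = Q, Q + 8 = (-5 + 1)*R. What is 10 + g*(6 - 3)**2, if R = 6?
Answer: -278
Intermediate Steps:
Q = -32 (Q = -8 + (-5 + 1)*6 = -8 - 4*6 = -8 - 24 = -32)
g = -32
10 + g*(6 - 3)**2 = 10 - 32*(6 - 3)**2 = 10 - 32*3**2 = 10 - 32*9 = 10 - 288 = -278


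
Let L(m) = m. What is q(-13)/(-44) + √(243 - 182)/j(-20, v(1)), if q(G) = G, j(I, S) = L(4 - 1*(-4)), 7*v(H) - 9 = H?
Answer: 13/44 + √61/8 ≈ 1.2717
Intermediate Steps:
v(H) = 9/7 + H/7
j(I, S) = 8 (j(I, S) = 4 - 1*(-4) = 4 + 4 = 8)
q(-13)/(-44) + √(243 - 182)/j(-20, v(1)) = -13/(-44) + √(243 - 182)/8 = -13*(-1/44) + √61*(⅛) = 13/44 + √61/8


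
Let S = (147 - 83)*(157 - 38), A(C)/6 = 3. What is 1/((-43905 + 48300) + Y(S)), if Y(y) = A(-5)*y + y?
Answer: 1/149099 ≈ 6.7070e-6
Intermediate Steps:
A(C) = 18 (A(C) = 6*3 = 18)
S = 7616 (S = 64*119 = 7616)
Y(y) = 19*y (Y(y) = 18*y + y = 19*y)
1/((-43905 + 48300) + Y(S)) = 1/((-43905 + 48300) + 19*7616) = 1/(4395 + 144704) = 1/149099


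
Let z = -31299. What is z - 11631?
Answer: -42930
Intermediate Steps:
z - 11631 = -31299 - 11631 = -42930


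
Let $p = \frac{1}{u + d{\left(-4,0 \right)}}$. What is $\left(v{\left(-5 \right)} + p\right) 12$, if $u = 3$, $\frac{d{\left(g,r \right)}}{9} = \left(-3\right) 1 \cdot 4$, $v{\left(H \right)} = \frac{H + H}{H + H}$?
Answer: $\frac{416}{35} \approx 11.886$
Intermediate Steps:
$v{\left(H \right)} = 1$ ($v{\left(H \right)} = \frac{2 H}{2 H} = 2 H \frac{1}{2 H} = 1$)
$d{\left(g,r \right)} = -108$ ($d{\left(g,r \right)} = 9 \left(-3\right) 1 \cdot 4 = 9 \left(\left(-3\right) 4\right) = 9 \left(-12\right) = -108$)
$p = - \frac{1}{105}$ ($p = \frac{1}{3 - 108} = \frac{1}{-105} = - \frac{1}{105} \approx -0.0095238$)
$\left(v{\left(-5 \right)} + p\right) 12 = \left(1 - \frac{1}{105}\right) 12 = \frac{104}{105} \cdot 12 = \frac{416}{35}$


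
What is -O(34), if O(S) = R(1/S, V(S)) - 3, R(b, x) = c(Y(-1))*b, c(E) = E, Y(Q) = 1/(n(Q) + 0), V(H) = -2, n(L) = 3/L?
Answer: 307/102 ≈ 3.0098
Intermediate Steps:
Y(Q) = Q/3 (Y(Q) = 1/(3/Q + 0) = 1/(3/Q) = Q/3)
R(b, x) = -b/3 (R(b, x) = ((⅓)*(-1))*b = -b/3)
O(S) = -3 - 1/(3*S) (O(S) = -1/(3*S) - 3 = -3 - 1/(3*S))
-O(34) = -(-3 - ⅓/34) = -(-3 - ⅓*1/34) = -(-3 - 1/102) = -1*(-307/102) = 307/102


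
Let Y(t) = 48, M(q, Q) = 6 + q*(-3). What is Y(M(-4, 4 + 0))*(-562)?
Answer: -26976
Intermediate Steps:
M(q, Q) = 6 - 3*q
Y(M(-4, 4 + 0))*(-562) = 48*(-562) = -26976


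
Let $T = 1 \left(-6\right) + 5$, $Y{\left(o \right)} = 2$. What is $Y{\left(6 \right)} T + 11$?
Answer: $9$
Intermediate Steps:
$T = -1$ ($T = -6 + 5 = -1$)
$Y{\left(6 \right)} T + 11 = 2 \left(-1\right) + 11 = -2 + 11 = 9$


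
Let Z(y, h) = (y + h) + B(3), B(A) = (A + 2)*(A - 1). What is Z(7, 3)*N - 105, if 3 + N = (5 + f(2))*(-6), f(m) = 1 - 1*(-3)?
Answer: -1245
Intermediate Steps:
B(A) = (-1 + A)*(2 + A) (B(A) = (2 + A)*(-1 + A) = (-1 + A)*(2 + A))
f(m) = 4 (f(m) = 1 + 3 = 4)
N = -57 (N = -3 + (5 + 4)*(-6) = -3 + 9*(-6) = -3 - 54 = -57)
Z(y, h) = 10 + h + y (Z(y, h) = (y + h) + (-2 + 3 + 3²) = (h + y) + (-2 + 3 + 9) = (h + y) + 10 = 10 + h + y)
Z(7, 3)*N - 105 = (10 + 3 + 7)*(-57) - 105 = 20*(-57) - 105 = -1140 - 105 = -1245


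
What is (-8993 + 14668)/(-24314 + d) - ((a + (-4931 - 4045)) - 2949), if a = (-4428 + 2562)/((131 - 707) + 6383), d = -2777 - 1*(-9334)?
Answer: 1229645350412/103114899 ≈ 11925.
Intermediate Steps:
d = 6557 (d = -2777 + 9334 = 6557)
a = -1866/5807 (a = -1866/(-576 + 6383) = -1866/5807 ≈ -0.32134)
(-8993 + 14668)/(-24314 + d) - ((a + (-4931 - 4045)) - 2949) = (-8993 + 14668)/(-24314 + 6557) - ((-1866/5807 + (-4931 - 4045)) - 2949) = 5675/(-17757) - ((-1866/5807 - 8976) - 2949) = 5675*(-1/17757) - (-52125498/5807 - 2949) = -5675/17757 - 1*(-69250341/5807) = -5675/17757 + 69250341/5807 = 1229645350412/103114899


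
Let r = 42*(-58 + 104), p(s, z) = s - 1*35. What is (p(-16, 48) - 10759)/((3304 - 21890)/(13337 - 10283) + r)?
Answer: -16506870/2940871 ≈ -5.6129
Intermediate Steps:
p(s, z) = -35 + s (p(s, z) = s - 35 = -35 + s)
r = 1932 (r = 42*46 = 1932)
(p(-16, 48) - 10759)/((3304 - 21890)/(13337 - 10283) + r) = ((-35 - 16) - 10759)/((3304 - 21890)/(13337 - 10283) + 1932) = (-51 - 10759)/(-18586/3054 + 1932) = -10810/(-18586*1/3054 + 1932) = -10810/(-9293/1527 + 1932) = -10810/2940871/1527 = -10810*1527/2940871 = -16506870/2940871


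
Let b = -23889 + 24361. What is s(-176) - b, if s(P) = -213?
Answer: -685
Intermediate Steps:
b = 472
s(-176) - b = -213 - 1*472 = -213 - 472 = -685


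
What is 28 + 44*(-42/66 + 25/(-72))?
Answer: -275/18 ≈ -15.278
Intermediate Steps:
28 + 44*(-42/66 + 25/(-72)) = 28 + 44*(-42*1/66 + 25*(-1/72)) = 28 + 44*(-7/11 - 25/72) = 28 + 44*(-779/792) = 28 - 779/18 = -275/18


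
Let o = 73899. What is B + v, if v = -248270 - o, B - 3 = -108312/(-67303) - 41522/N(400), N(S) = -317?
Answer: -6870599150396/21335051 ≈ -3.2203e+5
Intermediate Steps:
B = 2892895223/21335051 (B = 3 + (-108312/(-67303) - 41522/(-317)) = 3 + (-108312*(-1/67303) - 41522*(-1/317)) = 3 + (108312/67303 + 41522/317) = 3 + 2828890070/21335051 = 2892895223/21335051 ≈ 135.59)
v = -322169 (v = -248270 - 1*73899 = -248270 - 73899 = -322169)
B + v = 2892895223/21335051 - 322169 = -6870599150396/21335051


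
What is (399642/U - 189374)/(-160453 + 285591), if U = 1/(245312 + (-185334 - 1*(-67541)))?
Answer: 25480879412/62569 ≈ 4.0724e+5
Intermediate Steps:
U = 1/127519 (U = 1/(245312 + (-185334 + 67541)) = 1/(245312 - 117793) = 1/127519 ≈ 7.8420e-6)
(399642/U - 189374)/(-160453 + 285591) = (399642/(1/127519) - 189374)/(-160453 + 285591) = (399642*127519 - 189374)/125138 = (50961948198 - 189374)*(1/125138) = 50961758824*(1/125138) = 25480879412/62569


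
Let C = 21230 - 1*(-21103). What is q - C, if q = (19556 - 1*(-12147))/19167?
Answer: -811364908/19167 ≈ -42331.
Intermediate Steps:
C = 42333 (C = 21230 + 21103 = 42333)
q = 31703/19167 (q = (19556 + 12147)*(1/19167) = 31703*(1/19167) = 31703/19167 ≈ 1.6540)
q - C = 31703/19167 - 1*42333 = 31703/19167 - 42333 = -811364908/19167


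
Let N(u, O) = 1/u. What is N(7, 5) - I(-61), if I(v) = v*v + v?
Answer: -25619/7 ≈ -3659.9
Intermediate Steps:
I(v) = v + v² (I(v) = v² + v = v + v²)
N(7, 5) - I(-61) = 1/7 - (-61)*(1 - 61) = ⅐ - (-61)*(-60) = ⅐ - 1*3660 = ⅐ - 3660 = -25619/7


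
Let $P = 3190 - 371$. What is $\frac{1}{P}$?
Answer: $\frac{1}{2819} \approx 0.00035474$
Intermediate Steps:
$P = 2819$ ($P = 3190 - 371 = 2819$)
$\frac{1}{P} = \frac{1}{2819}$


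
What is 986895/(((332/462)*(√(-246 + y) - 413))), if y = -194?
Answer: -10461415965/3154166 - 25330305*I*√110/1577083 ≈ -3316.7 - 168.45*I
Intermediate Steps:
986895/(((332/462)*(√(-246 + y) - 413))) = 986895/(((332/462)*(√(-246 - 194) - 413))) = 986895/(((332*(1/462))*(√(-440) - 413))) = 986895/((166*(2*I*√110 - 413)/231)) = 986895/((166*(-413 + 2*I*√110)/231)) = 986895/(-9794/33 + 332*I*√110/231)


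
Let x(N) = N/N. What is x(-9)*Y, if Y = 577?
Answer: 577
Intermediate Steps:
x(N) = 1
x(-9)*Y = 1*577 = 577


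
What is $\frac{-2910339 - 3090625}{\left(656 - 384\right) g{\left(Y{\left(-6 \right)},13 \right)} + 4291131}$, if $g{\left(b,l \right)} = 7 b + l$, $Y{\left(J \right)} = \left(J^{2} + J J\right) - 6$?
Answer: $- \frac{6000964}{4420331} \approx -1.3576$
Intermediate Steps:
$Y{\left(J \right)} = -6 + 2 J^{2}$ ($Y{\left(J \right)} = \left(J^{2} + J^{2}\right) - 6 = 2 J^{2} - 6 = -6 + 2 J^{2}$)
$g{\left(b,l \right)} = l + 7 b$
$\frac{-2910339 - 3090625}{\left(656 - 384\right) g{\left(Y{\left(-6 \right)},13 \right)} + 4291131} = \frac{-2910339 - 3090625}{\left(656 - 384\right) \left(13 + 7 \left(-6 + 2 \left(-6\right)^{2}\right)\right) + 4291131} = - \frac{6000964}{\left(656 - 384\right) \left(13 + 7 \left(-6 + 2 \cdot 36\right)\right) + 4291131} = - \frac{6000964}{272 \left(13 + 7 \left(-6 + 72\right)\right) + 4291131} = - \frac{6000964}{272 \left(13 + 7 \cdot 66\right) + 4291131} = - \frac{6000964}{272 \left(13 + 462\right) + 4291131} = - \frac{6000964}{272 \cdot 475 + 4291131} = - \frac{6000964}{129200 + 4291131} = - \frac{6000964}{4420331}$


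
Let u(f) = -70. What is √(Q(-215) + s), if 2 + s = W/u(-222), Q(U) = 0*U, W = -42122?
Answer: √734685/35 ≈ 24.490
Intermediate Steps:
Q(U) = 0
s = 20991/35 (s = -2 - 42122/(-70) = -2 - 42122*(-1/70) = -2 + 21061/35 = 20991/35 ≈ 599.74)
√(Q(-215) + s) = √(0 + 20991/35) = √(20991/35) = √734685/35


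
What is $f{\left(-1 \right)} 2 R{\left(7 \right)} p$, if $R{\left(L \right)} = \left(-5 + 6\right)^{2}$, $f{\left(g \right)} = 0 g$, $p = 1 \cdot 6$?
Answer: $0$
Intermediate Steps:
$p = 6$
$f{\left(g \right)} = 0$
$R{\left(L \right)} = 1$ ($R{\left(L \right)} = 1^{2} = 1$)
$f{\left(-1 \right)} 2 R{\left(7 \right)} p = 0 \cdot 2 \cdot 1 \cdot 6 = 0 \cdot 1 \cdot 6 = 0 \cdot 6 = 0$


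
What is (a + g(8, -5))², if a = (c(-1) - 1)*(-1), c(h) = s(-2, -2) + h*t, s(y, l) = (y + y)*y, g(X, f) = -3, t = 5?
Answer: 25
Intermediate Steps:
s(y, l) = 2*y² (s(y, l) = (2*y)*y = 2*y²)
c(h) = 8 + 5*h (c(h) = 2*(-2)² + h*5 = 2*4 + 5*h = 8 + 5*h)
a = -2 (a = ((8 + 5*(-1)) - 1)*(-1) = ((8 - 5) - 1)*(-1) = (3 - 1)*(-1) = 2*(-1) = -2)
(a + g(8, -5))² = (-2 - 3)² = (-5)² = 25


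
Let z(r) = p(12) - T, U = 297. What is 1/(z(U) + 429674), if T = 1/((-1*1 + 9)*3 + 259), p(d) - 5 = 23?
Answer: 283/121605665 ≈ 2.3272e-6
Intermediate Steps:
p(d) = 28 (p(d) = 5 + 23 = 28)
T = 1/283 (T = 1/((-1 + 9)*3 + 259) = 1/(8*3 + 259) = 1/(24 + 259) = 1/283 ≈ 0.0035336)
z(r) = 7923/283 (z(r) = 28 - 1*1/283 = 28 - 1/283 = 7923/283)
1/(z(U) + 429674) = 1/(7923/283 + 429674) = 1/(121605665/283) = 283/121605665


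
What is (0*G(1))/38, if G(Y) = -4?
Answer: 0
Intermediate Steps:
(0*G(1))/38 = (0*(-4))/38 = 0*(1/38) = 0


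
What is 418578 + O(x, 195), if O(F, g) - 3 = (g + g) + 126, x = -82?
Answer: 419097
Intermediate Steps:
O(F, g) = 129 + 2*g (O(F, g) = 3 + ((g + g) + 126) = 3 + (2*g + 126) = 3 + (126 + 2*g) = 129 + 2*g)
418578 + O(x, 195) = 418578 + (129 + 2*195) = 418578 + (129 + 390) = 418578 + 519 = 419097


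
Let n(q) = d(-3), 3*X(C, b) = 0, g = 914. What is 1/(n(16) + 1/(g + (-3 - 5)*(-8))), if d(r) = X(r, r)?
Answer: 978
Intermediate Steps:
X(C, b) = 0 (X(C, b) = (1/3)*0 = 0)
d(r) = 0
n(q) = 0
1/(n(16) + 1/(g + (-3 - 5)*(-8))) = 1/(0 + 1/(914 + (-3 - 5)*(-8))) = 1/(0 + 1/(914 - 8*(-8))) = 1/(0 + 1/(914 + 64)) = 1/(0 + 1/978) = 1/(1/978) = 978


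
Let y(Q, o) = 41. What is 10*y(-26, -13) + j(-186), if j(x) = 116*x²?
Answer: 4013546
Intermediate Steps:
10*y(-26, -13) + j(-186) = 10*41 + 116*(-186)² = 410 + 116*34596 = 410 + 4013136 = 4013546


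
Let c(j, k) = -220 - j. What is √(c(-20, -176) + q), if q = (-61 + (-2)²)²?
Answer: √3049 ≈ 55.218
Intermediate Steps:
q = 3249 (q = (-61 + 4)² = (-57)² = 3249)
√(c(-20, -176) + q) = √((-220 - 1*(-20)) + 3249) = √((-220 + 20) + 3249) = √(-200 + 3249) = √3049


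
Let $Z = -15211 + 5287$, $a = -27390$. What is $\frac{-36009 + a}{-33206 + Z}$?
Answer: $\frac{63399}{43130} \approx 1.47$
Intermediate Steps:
$Z = -9924$
$\frac{-36009 + a}{-33206 + Z} = \frac{-36009 - 27390}{-33206 - 9924} = - \frac{63399}{-43130} = \left(-63399\right) \left(- \frac{1}{43130}\right) = \frac{63399}{43130}$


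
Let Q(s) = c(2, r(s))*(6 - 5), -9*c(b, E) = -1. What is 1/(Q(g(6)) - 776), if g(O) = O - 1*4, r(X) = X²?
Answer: -9/6983 ≈ -0.0012888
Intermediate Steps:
c(b, E) = ⅑ (c(b, E) = -⅑*(-1) = ⅑)
g(O) = -4 + O (g(O) = O - 4 = -4 + O)
Q(s) = ⅑ (Q(s) = (6 - 5)/9 = (⅑)*1 = ⅑)
1/(Q(g(6)) - 776) = 1/(⅑ - 776) = 1/(-6983/9) = -9/6983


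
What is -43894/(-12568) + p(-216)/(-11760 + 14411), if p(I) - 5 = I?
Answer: 56855573/16658884 ≈ 3.4129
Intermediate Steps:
p(I) = 5 + I
-43894/(-12568) + p(-216)/(-11760 + 14411) = -43894/(-12568) + (5 - 216)/(-11760 + 14411) = -43894*(-1/12568) - 211/2651 = 21947/6284 - 211*1/2651 = 21947/6284 - 211/2651 = 56855573/16658884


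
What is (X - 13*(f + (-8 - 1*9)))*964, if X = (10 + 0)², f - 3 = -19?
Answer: 509956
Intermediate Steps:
f = -16 (f = 3 - 19 = -16)
X = 100 (X = 10² = 100)
(X - 13*(f + (-8 - 1*9)))*964 = (100 - 13*(-16 + (-8 - 1*9)))*964 = (100 - 13*(-16 + (-8 - 9)))*964 = (100 - 13*(-16 - 17))*964 = (100 - 13*(-33))*964 = (100 + 429)*964 = 529*964 = 509956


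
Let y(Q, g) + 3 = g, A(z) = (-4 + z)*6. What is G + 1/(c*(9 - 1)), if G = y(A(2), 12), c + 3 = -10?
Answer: 935/104 ≈ 8.9904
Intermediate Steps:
A(z) = -24 + 6*z
c = -13 (c = -3 - 10 = -13)
y(Q, g) = -3 + g
G = 9 (G = -3 + 12 = 9)
G + 1/(c*(9 - 1)) = 9 + 1/(-13*(9 - 1)) = 9 + 1/(-13*8) = 9 + 1/(-104) = 9 - 1/104 = 935/104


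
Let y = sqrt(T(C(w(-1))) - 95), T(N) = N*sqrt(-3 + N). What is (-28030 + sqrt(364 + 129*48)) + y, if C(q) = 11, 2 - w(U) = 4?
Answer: -28030 + sqrt(-95 + 22*sqrt(2)) + 2*sqrt(1639) ≈ -27949.0 + 7.993*I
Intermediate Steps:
w(U) = -2 (w(U) = 2 - 1*4 = 2 - 4 = -2)
y = sqrt(-95 + 22*sqrt(2)) (y = sqrt(11*sqrt(-3 + 11) - 95) = sqrt(11*sqrt(8) - 95) = sqrt(11*(2*sqrt(2)) - 95) = sqrt(22*sqrt(2) - 95) = sqrt(-95 + 22*sqrt(2)) ≈ 7.993*I)
(-28030 + sqrt(364 + 129*48)) + y = (-28030 + sqrt(364 + 129*48)) + sqrt(-95 + 22*sqrt(2)) = (-28030 + sqrt(364 + 6192)) + sqrt(-95 + 22*sqrt(2)) = (-28030 + sqrt(6556)) + sqrt(-95 + 22*sqrt(2)) = (-28030 + 2*sqrt(1639)) + sqrt(-95 + 22*sqrt(2)) = -28030 + sqrt(-95 + 22*sqrt(2)) + 2*sqrt(1639)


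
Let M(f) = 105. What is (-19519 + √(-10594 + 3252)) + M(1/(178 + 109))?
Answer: -19414 + I*√7342 ≈ -19414.0 + 85.685*I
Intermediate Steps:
(-19519 + √(-10594 + 3252)) + M(1/(178 + 109)) = (-19519 + √(-10594 + 3252)) + 105 = (-19519 + √(-7342)) + 105 = (-19519 + I*√7342) + 105 = -19414 + I*√7342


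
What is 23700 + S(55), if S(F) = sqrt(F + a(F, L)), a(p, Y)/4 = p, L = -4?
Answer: 23700 + 5*sqrt(11) ≈ 23717.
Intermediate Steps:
a(p, Y) = 4*p
S(F) = sqrt(5)*sqrt(F) (S(F) = sqrt(F + 4*F) = sqrt(5*F) = sqrt(5)*sqrt(F))
23700 + S(55) = 23700 + sqrt(5)*sqrt(55) = 23700 + 5*sqrt(11)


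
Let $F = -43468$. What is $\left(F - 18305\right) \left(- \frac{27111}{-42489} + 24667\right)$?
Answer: $- \frac{7193831504978}{4721} \approx -1.5238 \cdot 10^{9}$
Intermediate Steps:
$\left(F - 18305\right) \left(- \frac{27111}{-42489} + 24667\right) = \left(-43468 - 18305\right) \left(- \frac{27111}{-42489} + 24667\right) = - 61773 \left(\left(-27111\right) \left(- \frac{1}{42489}\right) + 24667\right) = - 61773 \left(\frac{9037}{14163} + 24667\right) = \left(-61773\right) \frac{349367758}{14163} = - \frac{7193831504978}{4721}$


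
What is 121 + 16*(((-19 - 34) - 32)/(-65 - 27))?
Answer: 3123/23 ≈ 135.78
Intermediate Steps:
121 + 16*(((-19 - 34) - 32)/(-65 - 27)) = 121 + 16*((-53 - 32)/(-92)) = 121 + 16*(-85*(-1/92)) = 121 + 16*(85/92) = 121 + 340/23 = 3123/23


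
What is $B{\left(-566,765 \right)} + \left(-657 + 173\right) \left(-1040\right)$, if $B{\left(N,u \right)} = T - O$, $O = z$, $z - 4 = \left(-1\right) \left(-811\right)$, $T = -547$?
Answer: $501998$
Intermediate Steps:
$z = 815$ ($z = 4 - -811 = 4 + 811 = 815$)
$O = 815$
$B{\left(N,u \right)} = -1362$ ($B{\left(N,u \right)} = -547 - 815 = -1362$)
$B{\left(-566,765 \right)} + \left(-657 + 173\right) \left(-1040\right) = -1362 + \left(-657 + 173\right) \left(-1040\right) = -1362 - -503360 = -1362 + 503360 = 501998$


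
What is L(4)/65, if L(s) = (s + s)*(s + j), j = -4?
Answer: 0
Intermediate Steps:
L(s) = 2*s*(-4 + s) (L(s) = (s + s)*(s - 4) = (2*s)*(-4 + s) = 2*s*(-4 + s))
L(4)/65 = (2*4*(-4 + 4))/65 = (2*4*0)/65 = (1/65)*0 = 0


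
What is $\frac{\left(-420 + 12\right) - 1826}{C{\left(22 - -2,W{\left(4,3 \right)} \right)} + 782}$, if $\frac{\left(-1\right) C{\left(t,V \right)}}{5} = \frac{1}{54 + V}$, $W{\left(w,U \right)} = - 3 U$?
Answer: $- \frac{20106}{7037} \approx -2.8572$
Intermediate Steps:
$C{\left(t,V \right)} = - \frac{5}{54 + V}$
$\frac{\left(-420 + 12\right) - 1826}{C{\left(22 - -2,W{\left(4,3 \right)} \right)} + 782} = \frac{\left(-420 + 12\right) - 1826}{- \frac{5}{54 - 9} + 782} = \frac{-408 - 1826}{- \frac{5}{54 - 9} + 782} = - \frac{2234}{- \frac{5}{45} + 782} = - \frac{2234}{\left(-5\right) \frac{1}{45} + 782} = - \frac{2234}{- \frac{1}{9} + 782} = - \frac{2234}{\frac{7037}{9}} = \left(-2234\right) \frac{9}{7037} = - \frac{20106}{7037}$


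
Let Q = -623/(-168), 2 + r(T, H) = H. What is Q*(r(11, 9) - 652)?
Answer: -19135/8 ≈ -2391.9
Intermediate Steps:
r(T, H) = -2 + H
Q = 89/24 (Q = -623*(-1/168) = 89/24 ≈ 3.7083)
Q*(r(11, 9) - 652) = 89*((-2 + 9) - 652)/24 = 89*(7 - 652)/24 = (89/24)*(-645) = -19135/8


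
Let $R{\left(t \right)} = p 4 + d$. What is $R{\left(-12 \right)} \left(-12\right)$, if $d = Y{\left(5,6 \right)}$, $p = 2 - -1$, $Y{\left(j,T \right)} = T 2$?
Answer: $-288$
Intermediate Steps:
$Y{\left(j,T \right)} = 2 T$
$p = 3$ ($p = 2 + 1 = 3$)
$d = 12$ ($d = 2 \cdot 6 = 12$)
$R{\left(t \right)} = 24$ ($R{\left(t \right)} = 3 \cdot 4 + 12 = 12 + 12 = 24$)
$R{\left(-12 \right)} \left(-12\right) = 24 \left(-12\right) = -288$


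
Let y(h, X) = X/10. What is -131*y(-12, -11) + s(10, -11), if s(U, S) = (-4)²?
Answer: 1601/10 ≈ 160.10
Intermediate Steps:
s(U, S) = 16
y(h, X) = X/10 (y(h, X) = X*(⅒) = X/10)
-131*y(-12, -11) + s(10, -11) = -131*(-11)/10 + 16 = -131*(-11/10) + 16 = 1441/10 + 16 = 1601/10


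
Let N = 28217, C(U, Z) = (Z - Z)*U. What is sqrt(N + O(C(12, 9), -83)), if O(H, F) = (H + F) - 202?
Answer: 2*sqrt(6983) ≈ 167.13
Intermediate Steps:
C(U, Z) = 0 (C(U, Z) = 0*U = 0)
O(H, F) = -202 + F + H (O(H, F) = (F + H) - 202 = -202 + F + H)
sqrt(N + O(C(12, 9), -83)) = sqrt(28217 + (-202 - 83 + 0)) = sqrt(28217 - 285) = sqrt(27932) = 2*sqrt(6983)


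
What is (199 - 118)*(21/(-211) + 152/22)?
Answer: 1280205/2321 ≈ 551.57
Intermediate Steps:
(199 - 118)*(21/(-211) + 152/22) = 81*(21*(-1/211) + 152*(1/22)) = 81*(-21/211 + 76/11) = 81*(15805/2321) = 1280205/2321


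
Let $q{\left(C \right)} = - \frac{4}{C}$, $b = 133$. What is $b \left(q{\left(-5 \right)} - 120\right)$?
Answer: $- \frac{79268}{5} \approx -15854.0$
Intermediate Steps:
$b \left(q{\left(-5 \right)} - 120\right) = 133 \left(- \frac{4}{-5} - 120\right) = 133 \left(\left(-4\right) \left(- \frac{1}{5}\right) - 120\right) = 133 \left(\frac{4}{5} - 120\right) = 133 \left(- \frac{596}{5}\right) = - \frac{79268}{5}$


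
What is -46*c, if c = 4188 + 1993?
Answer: -284326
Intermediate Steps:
c = 6181
-46*c = -46*6181 = -284326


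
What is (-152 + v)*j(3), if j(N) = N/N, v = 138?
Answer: -14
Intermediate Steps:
j(N) = 1
(-152 + v)*j(3) = (-152 + 138)*1 = -14*1 = -14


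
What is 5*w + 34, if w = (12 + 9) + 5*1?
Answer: 164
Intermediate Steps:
w = 26 (w = 21 + 5 = 26)
5*w + 34 = 5*26 + 34 = 130 + 34 = 164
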